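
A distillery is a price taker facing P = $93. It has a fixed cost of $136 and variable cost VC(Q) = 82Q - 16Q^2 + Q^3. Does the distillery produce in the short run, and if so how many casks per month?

Produce at Q = 11

Variable cost is VC = 82Q - 16Q^2 + Q^3, so AVC = VC/Q = 82 - 16Q + Q^2 and MC = dTC/dQ = 82 - 32Q + 3Q^2.
AVC hits its minimum where MC = AVC, at Q = 8, giving min AVC = 82 - 16·8 + 8^2 = $18.
Because $93 ≥ $18, revenue can cover variable cost; the firm operates.
Set P = MC: 93 = 82 - 32Q + 3Q^2 → -11 - 32Q + 3Q^2 = 0. The roots are Q = -1/3 and Q = 11; the profit-maximizing output is on the rising part of MC, so Q* = 11.
Check: AVC at Q = 11 is $27 ≤ P, so revenue covers variable cost.
Profit = P·Q − TC = 93·11 − 433 = $590.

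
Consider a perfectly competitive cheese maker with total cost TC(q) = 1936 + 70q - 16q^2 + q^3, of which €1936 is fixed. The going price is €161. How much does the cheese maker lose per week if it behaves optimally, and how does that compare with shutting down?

AVC = 70 - 16q + q^2; min AVC = €6 at q = 8. Since P = €161 ≥ min AVC, the firm produces.
With MC = 70 - 32q + 3q^2, P = MC on the upward-sloping part at q* = 13.
TR = 161·13 = 2093. TC = 1936 + 403 = 2339. Profit = 2093 − 2339 = -€246.
By producing, the firm covers all variable cost plus €1690 of fixed cost; shutting down would lose the full €1936.

Profit = -€246 at q = 13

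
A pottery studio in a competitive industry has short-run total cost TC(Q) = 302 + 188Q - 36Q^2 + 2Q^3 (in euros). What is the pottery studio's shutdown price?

€26 per unit

Short-run supply begins at min AVC. From VC = 188Q - 36Q^2 + 2Q^3, AVC = 188 - 36Q + 2Q^2.
At the minimum of AVC, MC = AVC. MC = 188 - 72Q + 6Q^2; setting MC = AVC gives 4Q^2 - 36Q = 0, so Q = 9. min AVC = 26.
For P < €26 the firm produces nothing.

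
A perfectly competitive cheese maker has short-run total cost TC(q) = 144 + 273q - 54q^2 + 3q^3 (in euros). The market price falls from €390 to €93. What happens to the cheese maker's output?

Output falls from 13 to 10

MC = 273 - 108q + 9q^2; the shutdown threshold is min AVC = €30 (at q = 9).
With P = €390 above the shutdown price, P = MC gives q = 13.
At P = €93 ≥ min AVC, set P = MC: q = 10. The firm stays open but cuts output.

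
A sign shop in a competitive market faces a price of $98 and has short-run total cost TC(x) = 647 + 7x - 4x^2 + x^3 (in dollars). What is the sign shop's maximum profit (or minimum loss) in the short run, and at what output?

Profit = -$157 at x = 7

AVC = 7 - 4x + x^2 has its minimum $3 at x = 2; price $98 clears that bar, so the firm operates.
With MC = 7 - 8x + 3x^2, P = MC on the upward-sloping part at x* = 7.
TR = 98·7 = 686. TC = 647 + 196 = 843. Profit = 686 − 843 = -$157.
By producing, the firm covers all variable cost plus $490 of fixed cost; shutting down would lose the full $647.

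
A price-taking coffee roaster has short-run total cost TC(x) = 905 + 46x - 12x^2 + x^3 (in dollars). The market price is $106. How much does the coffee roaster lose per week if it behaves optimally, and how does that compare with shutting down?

AVC = 46 - 12x + x^2 has its minimum $10 at x = 6; price $106 clears that bar, so the firm operates.
With MC = 46 - 24x + 3x^2, P = MC on the upward-sloping part at x* = 10.
TR = 106·10 = 1060. TC = 905 + 260 = 1165. Profit = 1060 − 1165 = -$105.
That loss of $105 beats the $905 the firm would lose by shutting down; producing recovers $800 of fixed cost.

Profit = -$105 at x = 10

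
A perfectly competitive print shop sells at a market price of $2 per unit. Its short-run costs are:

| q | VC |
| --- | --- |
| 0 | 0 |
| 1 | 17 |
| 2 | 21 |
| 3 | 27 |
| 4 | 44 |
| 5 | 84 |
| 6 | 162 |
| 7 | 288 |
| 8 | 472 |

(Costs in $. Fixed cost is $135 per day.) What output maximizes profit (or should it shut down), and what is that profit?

Tabulate TR − TC: q=0: -135; q=1: -150; q=2: -152; q=3: -156; q=4: -171; q=5: -209; q=6: -285; q=7: -409; q=8: -591.
Profit is highest at q = 0. Equivalently, the lowest AVC in the table is 27/3 ≈ $9 at q = 3, and P = $2 falls below it — price never covers variable cost, so the firm shuts down and loses only its fixed cost.

q = 0 (shut down); profit = -$135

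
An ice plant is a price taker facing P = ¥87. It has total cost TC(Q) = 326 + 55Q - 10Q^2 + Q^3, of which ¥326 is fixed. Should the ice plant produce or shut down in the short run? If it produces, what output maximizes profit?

From TC, MC = TC'(Q) = 55 - 20Q + 3Q^2 and AVC = VC/Q = 55 - 10Q + Q^2.
The AVC parabola has its vertex at Q = 10/2 = 5, where AVC = 55 - 10·5 + 5^2 = ¥30.
Because ¥87 ≥ ¥30, revenue can cover variable cost; the firm operates.
P = MC gives -32 - 20Q + 3Q^2 = 0, with roots -4/3 and 8. Take the larger (rising MC): Q* = 8.
Check: AVC at Q = 8 is ¥39 ≤ P, so revenue covers variable cost.
Profit = P·Q − TC = 87·8 − 638 = ¥58.

Produce at Q = 8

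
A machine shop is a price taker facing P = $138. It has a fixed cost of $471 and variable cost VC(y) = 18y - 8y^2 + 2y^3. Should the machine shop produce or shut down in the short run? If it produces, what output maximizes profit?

Variable cost is VC = 18y - 8y^2 + 2y^3, so AVC = VC/y = 18 - 8y + 2y^2 and MC = dTC/dy = 18 - 16y + 6y^2.
The AVC parabola has its vertex at y = 8/4 = 2, where AVC = 18 - 8·2 + 2·2^2 = $10.
Because $138 ≥ $10, revenue can cover variable cost; the firm operates.
Solving P = MC: -120 - 16y + 6y^2 = 0 ⇒ y = -10/3 or 6. On the upward-sloping branch, y* = 6.
Check: AVC at y = 6 is $42 ≤ P, so revenue covers variable cost.
Profit = P·y − TC = 138·6 − 723 = $105.

Produce at y = 6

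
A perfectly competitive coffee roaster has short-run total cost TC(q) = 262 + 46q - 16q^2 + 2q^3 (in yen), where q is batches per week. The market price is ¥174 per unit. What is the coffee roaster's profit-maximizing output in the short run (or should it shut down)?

Variable cost is VC = 46q - 16q^2 + 2q^3, so AVC = VC/q = 46 - 16q + 2q^2 and MC = dTC/dq = 46 - 32q + 6q^2.
AVC is minimized where dAVC/dq = -16 + 4q = 0, at q = 4; min AVC = 46 - 16·4 + 2·4^2 = ¥14.
P = ¥174 exceeds min AVC = ¥14, so the firm stays open.
Set P = MC: 174 = 46 - 32q + 6q^2 → -128 - 32q + 6q^2 = 0. The roots are q = -8/3 and q = 8; the profit-maximizing output is on the rising part of MC, so q* = 8.
Check: AVC at q = 8 is ¥46 ≤ P, so revenue covers variable cost.
Profit = P·q − TC = 174·8 − 630 = ¥762.

Produce at q = 8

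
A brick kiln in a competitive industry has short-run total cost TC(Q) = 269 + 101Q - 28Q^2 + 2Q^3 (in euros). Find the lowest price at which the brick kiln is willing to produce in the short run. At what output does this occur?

The shutdown price is the minimum of AVC. VC = 101Q - 28Q^2 + 2Q^3, so AVC = 101 - 28Q + 2Q^2.
dAVC/dQ = -28 + 4Q = 0 gives Q = 7. min AVC = 101 - 28·7 + 2·7^2 = 3.
The firm shuts down for any P below €3.

€3 per unit, at Q = 7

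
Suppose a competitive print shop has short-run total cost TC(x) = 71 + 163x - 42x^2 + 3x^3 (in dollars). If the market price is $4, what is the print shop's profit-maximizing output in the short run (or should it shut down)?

Strip out fixed cost: VC = 163x - 42x^2 + 3x^3. Then AVC = 163 - 42x + 3x^2 and MC = 163 - 84x + 9x^2.
AVC hits its minimum where MC = AVC, at x = 7, giving min AVC = 163 - 42·7 + 3·7^2 = $16.
P = $4 lies below min AVC = $16; no output level covers variable cost.
Shutting down limits the loss to fixed cost, $71.

Shut down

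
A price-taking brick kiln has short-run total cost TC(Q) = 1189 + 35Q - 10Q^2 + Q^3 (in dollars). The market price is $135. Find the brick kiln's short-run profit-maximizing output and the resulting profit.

Profit = -$189 at Q = 10

AVC = 35 - 10Q + Q^2; min AVC = $10 at Q = 5. Since P = $135 ≥ min AVC, the firm produces.
With MC = 35 - 20Q + 3Q^2, P = MC on the upward-sloping part at Q* = 10.
TR = 135·10 = 1350. TC = 1189 + 350 = 1539. Profit = 1350 − 1539 = -$189.
By producing, the firm covers all variable cost plus $1000 of fixed cost; shutting down would lose the full $1189.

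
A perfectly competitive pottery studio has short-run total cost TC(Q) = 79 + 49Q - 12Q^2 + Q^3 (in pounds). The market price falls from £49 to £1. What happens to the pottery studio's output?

AVC = 49 - 12Q + Q^2, minimized at Q = 6 where min AVC = £13. MC = 49 - 24Q + 3Q^2.
With P = £49 above the shutdown price, P = MC gives Q = 8.
At P = £1 < min AVC = £13, price no longer covers variable cost at any output, so the firm shuts down: Q = 0.

Output falls from 8 to 0 (the firm shuts down)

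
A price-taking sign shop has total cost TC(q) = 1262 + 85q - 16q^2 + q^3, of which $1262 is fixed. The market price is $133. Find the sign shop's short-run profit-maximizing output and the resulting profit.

Profit = -$110 at q = 12

AVC = 85 - 16q + q^2 has its minimum $21 at q = 8; price $133 clears that bar, so the firm operates.
With MC = 85 - 32q + 3q^2, P = MC on the upward-sloping part at q* = 12.
TR = 133·12 = 1596. TC = 1262 + 444 = 1706. Profit = 1596 − 1706 = -$110.
Shutting down would mean losing the fixed cost of $1262, so operating at a loss of $110 is better by $1152.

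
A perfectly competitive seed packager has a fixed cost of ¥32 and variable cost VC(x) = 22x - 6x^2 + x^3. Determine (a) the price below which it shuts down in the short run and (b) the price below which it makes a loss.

AVC = 22 - 6x + x^2; minimized at x = 3, giving min AVC = ¥13. That is the shutdown price.
ATC = 32/x + 22 - 6x + x^2. Setting dATC/dx = −32/x^2 − 6 + 2x = 0 gives x = 4 (since 2·4^3 − 6·4^2 = 32).
min ATC = 32/4 + 22 − 6·4 + 4^2 = ¥22. That is the break-even price.
For ¥13 ≤ P < ¥22 the firm produces at a loss; below ¥13 it shuts down.

Shutdown price = ¥13; break-even price = ¥22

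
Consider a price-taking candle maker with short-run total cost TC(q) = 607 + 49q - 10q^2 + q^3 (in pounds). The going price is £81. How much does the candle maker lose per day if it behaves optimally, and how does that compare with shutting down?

AVC = 49 - 10q + q^2; min AVC = £24 at q = 5. Since P = £81 ≥ min AVC, the firm produces.
MC = 49 - 20q + 3q^2. Setting P = MC and taking the root on the rising branch gives q* = 8.
TR = 81·8 = 648. TC = 607 + 264 = 871. Profit = 648 − 871 = -£223.
Shutting down would mean losing the fixed cost of £607, so operating at a loss of £223 is better by £384.

Profit = -£223 at q = 8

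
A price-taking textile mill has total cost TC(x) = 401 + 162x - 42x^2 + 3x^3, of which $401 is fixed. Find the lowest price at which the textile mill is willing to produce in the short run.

$15 per unit

The shutdown price is the minimum of AVC. VC = 162x - 42x^2 + 3x^3, so AVC = 162 - 42x + 3x^2.
dAVC/dx = -42 + 6x = 0 gives x = 7. min AVC = 162 - 42·7 + 3·7^2 = 15.
The firm shuts down for any P below $15.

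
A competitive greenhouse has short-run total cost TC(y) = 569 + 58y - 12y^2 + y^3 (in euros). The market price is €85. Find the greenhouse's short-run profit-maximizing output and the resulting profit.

Profit = -€83 at y = 9

AVC = 58 - 12y + y^2 has its minimum €22 at y = 6; price €85 clears that bar, so the firm operates.
With MC = 58 - 24y + 3y^2, P = MC on the upward-sloping part at y* = 9.
TR = 85·9 = 765. TC = 569 + 279 = 848. Profit = 765 − 848 = -€83.
That loss of €83 beats the €569 the firm would lose by shutting down; producing recovers €486 of fixed cost.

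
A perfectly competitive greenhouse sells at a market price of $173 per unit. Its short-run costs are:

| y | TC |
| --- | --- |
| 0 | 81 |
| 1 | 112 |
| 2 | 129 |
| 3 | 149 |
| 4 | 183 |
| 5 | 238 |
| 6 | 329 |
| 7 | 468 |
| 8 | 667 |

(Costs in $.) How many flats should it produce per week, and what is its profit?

y = 7; profit = $743

Profit at each row (π = 173y − TC): y=0: -81; y=1: 61; y=2: 217; y=3: 370; y=4: 509; y=5: 627; y=6: 709; y=7: 743; y=8: 717.
Profit is maximized at y = 7. AVC there is 387/7 = $55.29 ≤ P, so producing beats shutting down (which would give -$81).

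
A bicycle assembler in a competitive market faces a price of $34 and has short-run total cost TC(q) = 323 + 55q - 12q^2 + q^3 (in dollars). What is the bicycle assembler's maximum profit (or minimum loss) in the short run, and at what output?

AVC = 55 - 12q + q^2 has its minimum $19 at q = 6; price $34 clears that bar, so the firm operates.
With MC = 55 - 24q + 3q^2, P = MC on the upward-sloping part at q* = 7.
TR = 34·7 = 238. TC = 323 + 140 = 463. Profit = 238 − 463 = -$225.
That loss of $225 beats the $323 the firm would lose by shutting down; producing recovers $98 of fixed cost.

Profit = -$225 at q = 7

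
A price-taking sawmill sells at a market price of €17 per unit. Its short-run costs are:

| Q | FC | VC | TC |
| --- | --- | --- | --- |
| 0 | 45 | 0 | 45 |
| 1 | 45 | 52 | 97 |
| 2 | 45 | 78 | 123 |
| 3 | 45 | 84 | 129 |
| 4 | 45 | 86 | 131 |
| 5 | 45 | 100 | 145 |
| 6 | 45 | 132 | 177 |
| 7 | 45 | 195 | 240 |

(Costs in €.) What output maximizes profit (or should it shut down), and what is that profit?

Profit at each row (π = 17Q − TC): Q=0: -45; Q=1: -80; Q=2: -89; Q=3: -78; Q=4: -63; Q=5: -60; Q=6: -75; Q=7: -121.
Profit is highest at Q = 0. Equivalently, the lowest AVC in the table is 100/5 ≈ €20 at Q = 5, and P = €17 falls below it — price never covers variable cost, so the firm shuts down and loses only its fixed cost.

Q = 0 (shut down); profit = -€45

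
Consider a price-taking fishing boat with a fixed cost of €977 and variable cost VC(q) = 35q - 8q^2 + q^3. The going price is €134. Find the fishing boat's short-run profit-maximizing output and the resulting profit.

Profit = -€167 at q = 9

AVC = 35 - 8q + q^2 has its minimum €19 at q = 4; price €134 clears that bar, so the firm operates.
MC = 35 - 16q + 3q^2. Setting P = MC and taking the root on the rising branch gives q* = 9.
TR = 134·9 = 1206. TC = 977 + 396 = 1373. Profit = 1206 − 1373 = -€167.
By producing, the firm covers all variable cost plus €810 of fixed cost; shutting down would lose the full €977.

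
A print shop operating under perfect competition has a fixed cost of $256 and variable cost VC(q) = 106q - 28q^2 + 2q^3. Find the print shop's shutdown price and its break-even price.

Shutdown price = min AVC. AVC = 106 - 28q + 2q^2, with vertex at q = 7 and minimum $8.
ATC = 256/q + 106 - 28q + 2q^2. Setting dATC/dq = −256/q^2 − 28 + 4q = 0 gives q = 8 (since 4·8^3 − 28·8^2 = 256).
min ATC = 256/8 + 106 − 28·8 + 2·8^2 = $42. That is the break-even price.
For $8 ≤ P < $42 the firm produces at a loss; below $8 it shuts down.

Shutdown price = $8; break-even price = $42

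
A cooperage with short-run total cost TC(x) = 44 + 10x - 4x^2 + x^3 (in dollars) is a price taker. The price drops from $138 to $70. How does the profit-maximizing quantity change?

MC = 10 - 8x + 3x^2; the shutdown threshold is min AVC = $6 (at x = 2).
With P = $138 above the shutdown price, P = MC gives x = 8.
At P = $70 ≥ min AVC, set P = MC: x = 6. The firm stays open but cuts output.

Output falls from 8 to 6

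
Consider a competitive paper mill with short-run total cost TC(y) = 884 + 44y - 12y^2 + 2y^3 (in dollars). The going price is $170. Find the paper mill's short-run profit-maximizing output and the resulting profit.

Profit = -$100 at y = 7

AVC = 44 - 12y + 2y^2 has its minimum $26 at y = 3; price $170 clears that bar, so the firm operates.
With MC = 44 - 24y + 6y^2, P = MC on the upward-sloping part at y* = 7.
TR = 170·7 = 1190. TC = 884 + 406 = 1290. Profit = 1190 − 1290 = -$100.
That loss of $100 beats the $884 the firm would lose by shutting down; producing recovers $784 of fixed cost.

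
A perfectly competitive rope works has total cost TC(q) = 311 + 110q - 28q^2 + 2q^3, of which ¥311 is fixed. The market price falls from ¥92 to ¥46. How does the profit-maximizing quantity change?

AVC = 110 - 28q + 2q^2, minimized at q = 7 where min AVC = ¥12. MC = 110 - 56q + 6q^2.
At P = ¥92 ≥ min AVC, set P = MC on the rising branch: q = 9.
At P = ¥46 ≥ min AVC, set P = MC: q = 8. The firm stays open but cuts output.

Output falls from 9 to 8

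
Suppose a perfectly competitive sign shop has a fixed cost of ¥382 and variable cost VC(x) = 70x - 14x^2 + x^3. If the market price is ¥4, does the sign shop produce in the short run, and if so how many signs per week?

Variable cost is VC = 70x - 14x^2 + x^3, so AVC = VC/x = 70 - 14x + x^2 and MC = dTC/dx = 70 - 28x + 3x^2.
AVC is minimized where dAVC/dx = -14 + 2x = 0, at x = 7; min AVC = 70 - 14·7 + 7^2 = ¥21.
With P < min AVC (¥4 < ¥21), every unit sold adds to the loss.
Shutting down limits the loss to fixed cost, ¥382.

Shut down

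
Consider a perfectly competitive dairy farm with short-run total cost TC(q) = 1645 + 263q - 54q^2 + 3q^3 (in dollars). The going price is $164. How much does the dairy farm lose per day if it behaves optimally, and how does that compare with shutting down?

Profit = -$193 at q = 11

AVC = 263 - 54q + 3q^2 has its minimum $20 at q = 9; price $164 clears that bar, so the firm operates.
MC = 263 - 108q + 9q^2. Setting P = MC and taking the root on the rising branch gives q* = 11.
TR = 164·11 = 1804. TC = 1645 + 352 = 1997. Profit = 1804 − 1997 = -$193.
Shutting down would mean losing the fixed cost of $1645, so operating at a loss of $193 is better by $1452.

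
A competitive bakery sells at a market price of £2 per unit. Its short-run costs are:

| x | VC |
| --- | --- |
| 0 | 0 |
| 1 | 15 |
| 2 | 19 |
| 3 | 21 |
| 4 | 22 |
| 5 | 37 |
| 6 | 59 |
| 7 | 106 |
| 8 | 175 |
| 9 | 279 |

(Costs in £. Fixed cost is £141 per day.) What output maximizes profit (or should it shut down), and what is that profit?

Profit at each row (π = 2x − TC): x=0: -141; x=1: -154; x=2: -156; x=3: -156; x=4: -155; x=5: -168; x=6: -188; x=7: -233; x=8: -300; x=9: -402.
Profit is highest at x = 0. Equivalently, the lowest AVC in the table is 22/4 ≈ £5.50 at x = 4, and P = £2 falls below it — price never covers variable cost, so the firm shuts down and loses only its fixed cost.

x = 0 (shut down); profit = -£141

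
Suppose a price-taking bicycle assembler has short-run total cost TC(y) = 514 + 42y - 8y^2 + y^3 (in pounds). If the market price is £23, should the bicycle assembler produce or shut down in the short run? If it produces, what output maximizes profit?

Variable cost is VC = 42y - 8y^2 + y^3, so AVC = VC/y = 42 - 8y + y^2 and MC = dTC/dy = 42 - 16y + 3y^2.
The AVC parabola has its vertex at y = 8/2 = 4, where AVC = 42 - 8·4 + 4^2 = £26.
P = £23 lies below min AVC = £26; no output level covers variable cost.
The firm minimizes its loss by shutting down and losing only its fixed cost of £514.

Shut down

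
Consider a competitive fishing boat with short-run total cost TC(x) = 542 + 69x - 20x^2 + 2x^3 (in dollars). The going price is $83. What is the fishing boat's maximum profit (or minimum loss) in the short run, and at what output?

Profit = -$150 at x = 7

AVC = 69 - 20x + 2x^2; min AVC = $19 at x = 5. Since P = $83 ≥ min AVC, the firm produces.
MC = 69 - 40x + 6x^2. Setting P = MC and taking the root on the rising branch gives x* = 7.
TR = 83·7 = 581. TC = 542 + 189 = 731. Profit = 581 − 731 = -$150.
Shutting down would mean losing the fixed cost of $542, so operating at a loss of $150 is better by $392.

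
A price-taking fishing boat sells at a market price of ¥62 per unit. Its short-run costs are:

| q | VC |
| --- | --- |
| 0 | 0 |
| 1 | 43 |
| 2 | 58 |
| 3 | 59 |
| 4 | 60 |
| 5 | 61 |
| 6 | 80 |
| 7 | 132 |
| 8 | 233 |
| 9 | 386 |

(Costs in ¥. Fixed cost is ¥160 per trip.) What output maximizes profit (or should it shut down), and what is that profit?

q = 7; profit = ¥142

Profit at each row (π = 62q − TC): q=0: -160; q=1: -141; q=2: -94; q=3: -33; q=4: 28; q=5: 89; q=6: 132; q=7: 142; q=8: 103; q=9: 12.
Profit is maximized at q = 7. AVC there is 132/7 = ¥18.86 ≤ P, so producing beats shutting down (which would give -¥160).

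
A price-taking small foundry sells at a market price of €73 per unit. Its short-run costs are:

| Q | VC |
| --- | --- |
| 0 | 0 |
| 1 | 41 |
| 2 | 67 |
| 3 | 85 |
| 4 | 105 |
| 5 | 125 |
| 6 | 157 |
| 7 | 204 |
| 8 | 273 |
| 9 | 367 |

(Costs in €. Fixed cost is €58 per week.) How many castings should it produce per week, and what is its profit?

Tabulate TR − TC: Q=0: -58; Q=1: -26; Q=2: 21; Q=3: 76; Q=4: 129; Q=5: 182; Q=6: 223; Q=7: 249; Q=8: 253; Q=9: 232.
Profit is maximized at Q = 8. AVC there is 273/8 = €34.12 ≤ P, so producing beats shutting down (which would give -€58).

Q = 8; profit = €253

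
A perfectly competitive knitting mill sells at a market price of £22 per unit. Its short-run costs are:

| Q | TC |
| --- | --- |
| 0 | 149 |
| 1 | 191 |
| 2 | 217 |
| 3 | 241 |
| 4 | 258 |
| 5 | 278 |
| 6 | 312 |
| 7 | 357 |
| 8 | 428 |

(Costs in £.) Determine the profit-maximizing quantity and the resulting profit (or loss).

Profit at each row (π = 22Q − TC): Q=0: -149; Q=1: -169; Q=2: -173; Q=3: -175; Q=4: -170; Q=5: -168; Q=6: -180; Q=7: -203; Q=8: -252.
Profit is highest at Q = 0. Equivalently, the lowest AVC in the table is 129/5 ≈ £25.80 at Q = 5, and P = £22 falls below it — price never covers variable cost, so the firm shuts down and loses only its fixed cost.

Q = 0 (shut down); profit = -£149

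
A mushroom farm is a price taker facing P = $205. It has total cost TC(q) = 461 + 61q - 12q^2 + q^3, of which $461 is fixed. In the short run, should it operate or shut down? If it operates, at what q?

Produce at q = 12

Strip out fixed cost: VC = 61q - 12q^2 + q^3. Then AVC = 61 - 12q + q^2 and MC = 61 - 24q + 3q^2.
AVC is minimized where dAVC/dq = -12 + 2q = 0, at q = 6; min AVC = 61 - 12·6 + 6^2 = $25.
Because $205 ≥ $25, revenue can cover variable cost; the firm operates.
Set P = MC: 205 = 61 - 24q + 3q^2 → -144 - 24q + 3q^2 = 0. The roots are q = -4 and q = 12; the profit-maximizing output is on the rising part of MC, so q* = 12.
Check: AVC at q = 12 is $61 ≤ P, so revenue covers variable cost.
Profit = P·q − TC = 205·12 − 1193 = $1267.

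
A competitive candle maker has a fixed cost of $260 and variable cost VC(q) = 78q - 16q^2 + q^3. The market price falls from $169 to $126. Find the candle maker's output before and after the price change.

AVC = 78 - 16q + q^2, minimized at q = 8 where min AVC = $14. MC = 78 - 32q + 3q^2.
At P = $169 ≥ min AVC, set P = MC on the rising branch: q = 13.
At P = $126 ≥ min AVC, set P = MC: q = 12. The firm stays open but cuts output.

Output falls from 13 to 12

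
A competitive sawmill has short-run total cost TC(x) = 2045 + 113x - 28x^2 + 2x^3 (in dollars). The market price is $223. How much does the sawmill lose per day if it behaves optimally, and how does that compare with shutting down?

Profit = -$109 at x = 11

AVC = 113 - 28x + 2x^2 has its minimum $15 at x = 7; price $223 clears that bar, so the firm operates.
With MC = 113 - 56x + 6x^2, P = MC on the upward-sloping part at x* = 11.
TR = 223·11 = 2453. TC = 2045 + 517 = 2562. Profit = 2453 − 2562 = -$109.
By producing, the firm covers all variable cost plus $1936 of fixed cost; shutting down would lose the full $2045.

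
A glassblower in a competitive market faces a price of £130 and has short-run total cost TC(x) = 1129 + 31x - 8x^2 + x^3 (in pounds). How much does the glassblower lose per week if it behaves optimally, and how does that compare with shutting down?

Profit = -£319 at x = 9

AVC = 31 - 8x + x^2; min AVC = £15 at x = 4. Since P = £130 ≥ min AVC, the firm produces.
With MC = 31 - 16x + 3x^2, P = MC on the upward-sloping part at x* = 9.
TR = 130·9 = 1170. TC = 1129 + 360 = 1489. Profit = 1170 − 1489 = -£319.
That loss of £319 beats the £1129 the firm would lose by shutting down; producing recovers £810 of fixed cost.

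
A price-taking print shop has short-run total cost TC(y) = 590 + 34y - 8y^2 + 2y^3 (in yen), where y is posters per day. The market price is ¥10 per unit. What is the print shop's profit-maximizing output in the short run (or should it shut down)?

Shut down

Variable cost is VC = 34y - 8y^2 + 2y^3, so AVC = VC/y = 34 - 8y + 2y^2 and MC = dTC/dy = 34 - 16y + 6y^2.
The AVC parabola has its vertex at y = 8/4 = 2, where AVC = 34 - 8·2 + 2·2^2 = ¥26.
Since P = ¥10 < min AVC = ¥26, price fails to cover variable cost at any output.
Shutting down limits the loss to fixed cost, ¥590.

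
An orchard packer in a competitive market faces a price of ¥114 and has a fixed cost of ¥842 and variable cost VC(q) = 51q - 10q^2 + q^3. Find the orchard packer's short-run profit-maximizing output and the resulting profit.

Profit = -¥194 at q = 9

AVC = 51 - 10q + q^2; min AVC = ¥26 at q = 5. Since P = ¥114 ≥ min AVC, the firm produces.
With MC = 51 - 20q + 3q^2, P = MC on the upward-sloping part at q* = 9.
TR = 114·9 = 1026. TC = 842 + 378 = 1220. Profit = 1026 − 1220 = -¥194.
That loss of ¥194 beats the ¥842 the firm would lose by shutting down; producing recovers ¥648 of fixed cost.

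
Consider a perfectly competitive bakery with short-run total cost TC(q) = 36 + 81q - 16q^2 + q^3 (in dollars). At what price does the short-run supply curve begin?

Short-run supply begins at min AVC. From VC = 81q - 16q^2 + q^3, AVC = 81 - 16q + q^2.
dAVC/dq = -16 + 2q = 0 gives q = 8. min AVC = 81 - 16·8 + 8^2 = 17.
For P < $17 the firm produces nothing.

$17 per unit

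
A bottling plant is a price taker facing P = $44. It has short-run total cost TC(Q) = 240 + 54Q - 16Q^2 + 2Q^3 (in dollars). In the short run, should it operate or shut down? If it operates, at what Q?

Produce at Q = 5

Variable cost is VC = 54Q - 16Q^2 + 2Q^3, so AVC = VC/Q = 54 - 16Q + 2Q^2 and MC = dTC/dQ = 54 - 32Q + 6Q^2.
AVC hits its minimum where MC = AVC, at Q = 4, giving min AVC = 54 - 16·4 + 2·4^2 = $22.
Since P = $44 ≥ min AVC = $22, price covers variable cost and the firm should produce.
Solving P = MC: 10 - 32Q + 6Q^2 = 0 ⇒ Q = 1/3 or 5. On the upward-sloping branch, Q* = 5.
Check: AVC at Q = 5 is $24 ≤ P, so revenue covers variable cost.
Profit = P·Q − TC = 44·5 − 360 = -$140, a loss, but smaller than the $240 fixed cost the firm would lose by shutting down.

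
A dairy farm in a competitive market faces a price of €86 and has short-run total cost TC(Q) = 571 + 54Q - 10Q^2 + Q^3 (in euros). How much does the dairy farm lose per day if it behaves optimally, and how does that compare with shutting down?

AVC = 54 - 10Q + Q^2; min AVC = €29 at Q = 5. Since P = €86 ≥ min AVC, the firm produces.
MC = 54 - 20Q + 3Q^2. Setting P = MC and taking the root on the rising branch gives Q* = 8.
TR = 86·8 = 688. TC = 571 + 304 = 875. Profit = 688 − 875 = -€187.
That loss of €187 beats the €571 the firm would lose by shutting down; producing recovers €384 of fixed cost.

Profit = -€187 at Q = 8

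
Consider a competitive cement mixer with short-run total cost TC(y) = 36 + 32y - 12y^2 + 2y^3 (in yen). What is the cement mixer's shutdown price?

¥14 per unit

The shutdown price is the minimum of AVC. VC = 32y - 12y^2 + 2y^3, so AVC = 32 - 12y + 2y^2.
dAVC/dy = -12 + 4y = 0 gives y = 3. min AVC = 32 - 12·3 + 2·3^2 = 14.
So the shutdown price is ¥14.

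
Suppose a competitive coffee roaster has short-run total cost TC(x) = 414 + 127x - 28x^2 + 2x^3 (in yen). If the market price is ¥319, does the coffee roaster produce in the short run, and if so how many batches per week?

Produce at x = 12

From TC, MC = TC'(x) = 127 - 56x + 6x^2 and AVC = VC/x = 127 - 28x + 2x^2.
AVC hits its minimum where MC = AVC, at x = 7, giving min AVC = 127 - 28·7 + 2·7^2 = ¥29.
Because ¥319 ≥ ¥29, revenue can cover variable cost; the firm operates.
Set P = MC: 319 = 127 - 56x + 6x^2 → -192 - 56x + 6x^2 = 0. The roots are x = -8/3 and x = 12; the profit-maximizing output is on the rising part of MC, so x* = 12.
Check: AVC at x = 12 is ¥79 ≤ P, so revenue covers variable cost.
Profit = P·x − TC = 319·12 − 1362 = ¥2466.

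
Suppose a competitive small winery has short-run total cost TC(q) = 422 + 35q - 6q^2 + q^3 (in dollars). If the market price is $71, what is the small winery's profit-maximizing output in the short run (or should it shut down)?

Produce at q = 6

Variable cost is VC = 35q - 6q^2 + q^3, so AVC = VC/q = 35 - 6q + q^2 and MC = dTC/dq = 35 - 12q + 3q^2.
AVC hits its minimum where MC = AVC, at q = 3, giving min AVC = 35 - 6·3 + 3^2 = $26.
Since P = $71 ≥ min AVC = $26, price covers variable cost and the firm should produce.
P = MC gives -36 - 12q + 3q^2 = 0, with roots -2 and 6. Take the larger (rising MC): q* = 6.
Check: AVC at q = 6 is $35 ≤ P, so revenue covers variable cost.
Profit = P·q − TC = 71·6 − 632 = -$206, a loss, but smaller than the $422 fixed cost the firm would lose by shutting down.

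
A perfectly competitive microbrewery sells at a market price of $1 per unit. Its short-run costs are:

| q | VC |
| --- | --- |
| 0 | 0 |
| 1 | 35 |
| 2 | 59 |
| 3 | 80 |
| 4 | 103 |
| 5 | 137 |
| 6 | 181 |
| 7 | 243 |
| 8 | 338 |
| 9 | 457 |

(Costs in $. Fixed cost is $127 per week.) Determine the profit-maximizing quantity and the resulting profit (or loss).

Profit at each row (π = 1q − TC): q=0: -127; q=1: -161; q=2: -184; q=3: -204; q=4: -226; q=5: -259; q=6: -302; q=7: -363; q=8: -457; q=9: -575.
Profit is highest at q = 0. Equivalently, the lowest AVC in the table is 103/4 ≈ $25.75 at q = 4, and P = $1 falls below it — price never covers variable cost, so the firm shuts down and loses only its fixed cost.

q = 0 (shut down); profit = -$127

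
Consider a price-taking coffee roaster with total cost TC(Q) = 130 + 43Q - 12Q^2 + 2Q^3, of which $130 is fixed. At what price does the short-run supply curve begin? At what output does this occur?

The shutdown price is the minimum of AVC. VC = 43Q - 12Q^2 + 2Q^3, so AVC = 43 - 12Q + 2Q^2.
dAVC/dQ = -12 + 4Q = 0 gives Q = 3. min AVC = 43 - 12·3 + 2·3^2 = 25.
The firm shuts down for any P below $25.

$25 per unit, at Q = 3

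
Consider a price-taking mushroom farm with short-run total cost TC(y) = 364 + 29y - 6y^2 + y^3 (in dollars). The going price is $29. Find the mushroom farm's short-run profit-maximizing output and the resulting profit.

AVC = 29 - 6y + y^2; min AVC = $20 at y = 3. Since P = $29 ≥ min AVC, the firm produces.
MC = 29 - 12y + 3y^2. Setting P = MC and taking the root on the rising branch gives y* = 4.
TR = 29·4 = 116. TC = 364 + 84 = 448. Profit = 116 − 448 = -$332.
Shutting down would mean losing the fixed cost of $364, so operating at a loss of $332 is better by $32.

Profit = -$332 at y = 4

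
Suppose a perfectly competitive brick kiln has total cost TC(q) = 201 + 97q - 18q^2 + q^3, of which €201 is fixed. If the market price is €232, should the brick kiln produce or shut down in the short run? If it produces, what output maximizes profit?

From TC, MC = TC'(q) = 97 - 36q + 3q^2 and AVC = VC/q = 97 - 18q + q^2.
AVC is minimized where dAVC/dq = -18 + 2q = 0, at q = 9; min AVC = 97 - 18·9 + 9^2 = €16.
Since P = €232 ≥ min AVC = €16, price covers variable cost and the firm should produce.
Set P = MC: 232 = 97 - 36q + 3q^2 → -135 - 36q + 3q^2 = 0. The roots are q = -3 and q = 15; the profit-maximizing output is on the rising part of MC, so q* = 15.
Check: AVC at q = 15 is €52 ≤ P, so revenue covers variable cost.
Profit = P·q − TC = 232·15 − 981 = €2499.

Produce at q = 15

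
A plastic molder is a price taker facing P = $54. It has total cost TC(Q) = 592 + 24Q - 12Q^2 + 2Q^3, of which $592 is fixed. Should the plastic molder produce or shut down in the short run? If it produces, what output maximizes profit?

Produce at Q = 5

Strip out fixed cost: VC = 24Q - 12Q^2 + 2Q^3. Then AVC = 24 - 12Q + 2Q^2 and MC = 24 - 24Q + 6Q^2.
The AVC parabola has its vertex at Q = 12/4 = 3, where AVC = 24 - 12·3 + 2·3^2 = $6.
P = $54 exceeds min AVC = $6, so the firm stays open.
Solving P = MC: -30 - 24Q + 6Q^2 = 0 ⇒ Q = -1 or 5. On the upward-sloping branch, Q* = 5.
Check: AVC at Q = 5 is $14 ≤ P, so revenue covers variable cost.
Profit = P·Q − TC = 54·5 − 662 = -$392, a loss, but smaller than the $592 fixed cost the firm would lose by shutting down.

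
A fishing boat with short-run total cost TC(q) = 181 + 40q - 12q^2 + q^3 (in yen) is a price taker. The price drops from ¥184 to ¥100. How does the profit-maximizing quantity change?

Output falls from 12 to 10

AVC = 40 - 12q + q^2, minimized at q = 6 where min AVC = ¥4. MC = 40 - 24q + 3q^2.
At P = ¥184 ≥ min AVC, set P = MC on the rising branch: q = 12.
At P = ¥100 ≥ min AVC, set P = MC: q = 10. The firm stays open but cuts output.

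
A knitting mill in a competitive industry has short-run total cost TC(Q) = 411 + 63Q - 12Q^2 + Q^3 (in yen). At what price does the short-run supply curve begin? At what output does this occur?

Short-run supply begins at min AVC. From VC = 63Q - 12Q^2 + Q^3, AVC = 63 - 12Q + Q^2.
dAVC/dQ = -12 + 2Q = 0 gives Q = 6. min AVC = 63 - 12·6 + 6^2 = 27.
The firm shuts down for any P below ¥27.

¥27 per unit, at Q = 6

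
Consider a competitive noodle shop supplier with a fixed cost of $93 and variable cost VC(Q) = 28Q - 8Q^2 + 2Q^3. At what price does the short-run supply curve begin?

The shutdown price is the minimum of AVC. VC = 28Q - 8Q^2 + 2Q^3, so AVC = 28 - 8Q + 2Q^2.
dAVC/dQ = -8 + 4Q = 0 gives Q = 2. min AVC = 28 - 8·2 + 2·2^2 = 20.
For P < $20 the firm produces nothing.

$20 per unit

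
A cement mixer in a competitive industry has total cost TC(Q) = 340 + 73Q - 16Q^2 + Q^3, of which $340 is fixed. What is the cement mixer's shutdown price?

$9 per unit

The shutdown price is the minimum of AVC. VC = 73Q - 16Q^2 + Q^3, so AVC = 73 - 16Q + Q^2.
At the minimum of AVC, MC = AVC. MC = 73 - 32Q + 3Q^2; setting MC = AVC gives 2Q^2 - 16Q = 0, so Q = 8. min AVC = 9.
The firm shuts down for any P below $9.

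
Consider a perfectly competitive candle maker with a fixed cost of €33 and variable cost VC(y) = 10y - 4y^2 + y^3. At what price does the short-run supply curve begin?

The shutdown price is the minimum of AVC. VC = 10y - 4y^2 + y^3, so AVC = 10 - 4y + y^2.
At the minimum of AVC, MC = AVC. MC = 10 - 8y + 3y^2; setting MC = AVC gives 2y^2 - 4y = 0, so y = 2. min AVC = 6.
For P < €6 the firm produces nothing.

€6 per unit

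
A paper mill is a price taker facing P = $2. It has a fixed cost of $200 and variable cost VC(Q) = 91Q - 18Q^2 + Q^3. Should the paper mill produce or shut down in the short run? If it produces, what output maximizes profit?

Strip out fixed cost: VC = 91Q - 18Q^2 + Q^3. Then AVC = 91 - 18Q + Q^2 and MC = 91 - 36Q + 3Q^2.
AVC hits its minimum where MC = AVC, at Q = 9, giving min AVC = 91 - 18·9 + 9^2 = $10.
With P < min AVC ($2 < $10), every unit sold adds to the loss.
Best response: produce nothing and absorb the $200 fixed cost.

Shut down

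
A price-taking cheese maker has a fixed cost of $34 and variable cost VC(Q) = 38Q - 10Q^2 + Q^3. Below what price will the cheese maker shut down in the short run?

The shutdown price is the minimum of AVC. VC = 38Q - 10Q^2 + Q^3, so AVC = 38 - 10Q + Q^2.
dAVC/dQ = -10 + 2Q = 0 gives Q = 5. min AVC = 38 - 10·5 + 5^2 = 13.
So the shutdown price is $13.

$13 per unit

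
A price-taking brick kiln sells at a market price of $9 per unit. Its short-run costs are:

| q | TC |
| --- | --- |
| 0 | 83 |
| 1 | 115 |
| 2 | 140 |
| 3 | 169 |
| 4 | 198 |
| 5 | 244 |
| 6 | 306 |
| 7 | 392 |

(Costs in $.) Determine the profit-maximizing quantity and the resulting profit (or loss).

Tabulate TR − TC: q=0: -83; q=1: -106; q=2: -122; q=3: -142; q=4: -162; q=5: -199; q=6: -252; q=7: -329.
Profit is highest at q = 0. Equivalently, the lowest AVC in the table is 57/2 ≈ $28.50 at q = 2, and P = $9 falls below it — price never covers variable cost, so the firm shuts down and loses only its fixed cost.

q = 0 (shut down); profit = -$83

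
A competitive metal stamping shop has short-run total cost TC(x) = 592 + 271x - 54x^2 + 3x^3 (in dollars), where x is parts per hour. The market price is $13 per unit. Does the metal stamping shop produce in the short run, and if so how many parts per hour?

Shut down

Variable cost is VC = 271x - 54x^2 + 3x^3, so AVC = VC/x = 271 - 54x + 3x^2 and MC = dTC/dx = 271 - 108x + 9x^2.
AVC hits its minimum where MC = AVC, at x = 9, giving min AVC = 271 - 54·9 + 3·9^2 = $28.
P = $13 lies below min AVC = $28; no output level covers variable cost.
Best response: produce nothing and absorb the $592 fixed cost.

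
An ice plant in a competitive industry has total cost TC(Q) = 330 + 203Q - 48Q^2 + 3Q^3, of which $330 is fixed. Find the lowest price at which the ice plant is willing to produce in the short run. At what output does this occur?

The shutdown price is the minimum of AVC. VC = 203Q - 48Q^2 + 3Q^3, so AVC = 203 - 48Q + 3Q^2.
At the minimum of AVC, MC = AVC. MC = 203 - 96Q + 9Q^2; setting MC = AVC gives 6Q^2 - 48Q = 0, so Q = 8. min AVC = 11.
So the shutdown price is $11.

$11 per unit, at Q = 8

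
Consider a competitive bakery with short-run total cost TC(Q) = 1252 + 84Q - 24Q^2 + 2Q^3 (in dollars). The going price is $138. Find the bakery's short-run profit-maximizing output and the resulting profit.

AVC = 84 - 24Q + 2Q^2; min AVC = $12 at Q = 6. Since P = $138 ≥ min AVC, the firm produces.
MC = 84 - 48Q + 6Q^2. Setting P = MC and taking the root on the rising branch gives Q* = 9.
TR = 138·9 = 1242. TC = 1252 + 270 = 1522. Profit = 1242 − 1522 = -$280.
By producing, the firm covers all variable cost plus $972 of fixed cost; shutting down would lose the full $1252.

Profit = -$280 at Q = 9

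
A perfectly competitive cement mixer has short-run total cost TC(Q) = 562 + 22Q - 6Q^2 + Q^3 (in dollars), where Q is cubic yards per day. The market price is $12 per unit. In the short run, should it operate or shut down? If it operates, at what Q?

Strip out fixed cost: VC = 22Q - 6Q^2 + Q^3. Then AVC = 22 - 6Q + Q^2 and MC = 22 - 12Q + 3Q^2.
The AVC parabola has its vertex at Q = 6/2 = 3, where AVC = 22 - 6·3 + 3^2 = $13.
With P < min AVC ($12 < $13), every unit sold adds to the loss.
The firm minimizes its loss by shutting down and losing only its fixed cost of $562.

Shut down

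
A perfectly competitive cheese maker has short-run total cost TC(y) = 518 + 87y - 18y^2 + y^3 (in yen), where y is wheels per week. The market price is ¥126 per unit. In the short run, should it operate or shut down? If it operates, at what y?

Produce at y = 13

From TC, MC = TC'(y) = 87 - 36y + 3y^2 and AVC = VC/y = 87 - 18y + y^2.
The AVC parabola has its vertex at y = 18/2 = 9, where AVC = 87 - 18·9 + 9^2 = ¥6.
Since P = ¥126 ≥ min AVC = ¥6, price covers variable cost and the firm should produce.
Set P = MC: 126 = 87 - 36y + 3y^2 → -39 - 36y + 3y^2 = 0. The roots are y = -1 and y = 13; the profit-maximizing output is on the rising part of MC, so y* = 13.
Check: AVC at y = 13 is ¥22 ≤ P, so revenue covers variable cost.
Profit = P·y − TC = 126·13 − 804 = ¥834.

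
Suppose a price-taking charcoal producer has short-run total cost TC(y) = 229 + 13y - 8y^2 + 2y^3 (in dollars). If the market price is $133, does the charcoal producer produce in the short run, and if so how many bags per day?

Strip out fixed cost: VC = 13y - 8y^2 + 2y^3. Then AVC = 13 - 8y + 2y^2 and MC = 13 - 16y + 6y^2.
AVC hits its minimum where MC = AVC, at y = 2, giving min AVC = 13 - 8·2 + 2·2^2 = $5.
Since P = $133 ≥ min AVC = $5, price covers variable cost and the firm should produce.
P = MC gives -120 - 16y + 6y^2 = 0, with roots -10/3 and 6. Take the larger (rising MC): y* = 6.
Check: AVC at y = 6 is $37 ≤ P, so revenue covers variable cost.
Profit = P·y − TC = 133·6 − 451 = $347.

Produce at y = 6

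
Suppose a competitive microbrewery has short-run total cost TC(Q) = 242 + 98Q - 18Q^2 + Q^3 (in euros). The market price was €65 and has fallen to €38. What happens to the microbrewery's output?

Output falls from 11 to 10

AVC = 98 - 18Q + Q^2, minimized at Q = 9 where min AVC = €17. MC = 98 - 36Q + 3Q^2.
With P = €65 above the shutdown price, P = MC gives Q = 11.
At P = €38 ≥ min AVC, set P = MC: Q = 10. The firm stays open but cuts output.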